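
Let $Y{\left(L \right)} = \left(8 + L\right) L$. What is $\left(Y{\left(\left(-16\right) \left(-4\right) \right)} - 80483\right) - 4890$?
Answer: $-80765$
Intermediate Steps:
$Y{\left(L \right)} = L \left(8 + L\right)$
$\left(Y{\left(\left(-16\right) \left(-4\right) \right)} - 80483\right) - 4890 = \left(\left(-16\right) \left(-4\right) \left(8 - -64\right) - 80483\right) - 4890 = \left(64 \left(8 + 64\right) - 80483\right) - 4890 = \left(64 \cdot 72 - 80483\right) - 4890 = \left(4608 - 80483\right) - 4890 = -75875 - 4890 = -80765$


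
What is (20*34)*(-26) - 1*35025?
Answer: -52705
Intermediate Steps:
(20*34)*(-26) - 1*35025 = 680*(-26) - 35025 = -17680 - 35025 = -52705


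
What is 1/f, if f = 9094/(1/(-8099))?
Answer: -1/73652306 ≈ -1.3577e-8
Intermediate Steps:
f = -73652306 (f = 9094/(-1/8099) = 9094*(-8099) = -73652306)
1/f = 1/(-73652306) = -1/73652306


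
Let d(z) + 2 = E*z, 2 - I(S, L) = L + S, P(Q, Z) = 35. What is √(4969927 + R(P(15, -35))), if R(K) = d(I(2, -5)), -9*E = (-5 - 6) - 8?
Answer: 2*√11182355/3 ≈ 2229.3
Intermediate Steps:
I(S, L) = 2 - L - S (I(S, L) = 2 - (L + S) = 2 + (-L - S) = 2 - L - S)
E = 19/9 (E = -((-5 - 6) - 8)/9 = -(-11 - 8)/9 = -⅑*(-19) = 19/9 ≈ 2.1111)
d(z) = -2 + 19*z/9
R(K) = 77/9 (R(K) = -2 + 19*(2 - 1*(-5) - 1*2)/9 = -2 + 19*(2 + 5 - 2)/9 = -2 + (19/9)*5 = -2 + 95/9 = 77/9)
√(4969927 + R(P(15, -35))) = √(4969927 + 77/9) = √(44729420/9) = 2*√11182355/3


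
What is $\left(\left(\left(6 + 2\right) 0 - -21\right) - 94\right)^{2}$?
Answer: $5329$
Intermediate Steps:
$\left(\left(\left(6 + 2\right) 0 - -21\right) - 94\right)^{2} = \left(\left(8 \cdot 0 + 21\right) - 94\right)^{2} = \left(\left(0 + 21\right) - 94\right)^{2} = \left(21 - 94\right)^{2} = \left(-73\right)^{2} = 5329$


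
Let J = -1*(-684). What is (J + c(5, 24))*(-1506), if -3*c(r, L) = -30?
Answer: -1045164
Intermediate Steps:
J = 684
c(r, L) = 10 (c(r, L) = -1/3*(-30) = 10)
(J + c(5, 24))*(-1506) = (684 + 10)*(-1506) = 694*(-1506) = -1045164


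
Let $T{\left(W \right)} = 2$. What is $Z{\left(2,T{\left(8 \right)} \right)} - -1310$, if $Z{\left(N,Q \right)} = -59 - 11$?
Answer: $1240$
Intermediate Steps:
$Z{\left(N,Q \right)} = -70$ ($Z{\left(N,Q \right)} = -59 - 11 = -70$)
$Z{\left(2,T{\left(8 \right)} \right)} - -1310 = -70 - -1310 = -70 + 1310 = 1240$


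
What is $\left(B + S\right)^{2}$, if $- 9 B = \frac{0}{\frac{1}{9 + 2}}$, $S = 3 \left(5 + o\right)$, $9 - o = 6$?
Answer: $576$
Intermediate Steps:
$o = 3$ ($o = 9 - 6 = 3$)
$S = 24$ ($S = 3 \left(5 + 3\right) = 3 \cdot 8 = 24$)
$B = 0$ ($B = - \frac{0 \frac{1}{\frac{1}{9 + 2}}}{9} = - \frac{0 \frac{1}{\frac{1}{11}}}{9} = - \frac{0 \cdot 11}{9} = \left(- \frac{1}{9}\right) 0 = 0$)
$\left(B + S\right)^{2} = \left(0 + 24\right)^{2} = 24^{2} = 576$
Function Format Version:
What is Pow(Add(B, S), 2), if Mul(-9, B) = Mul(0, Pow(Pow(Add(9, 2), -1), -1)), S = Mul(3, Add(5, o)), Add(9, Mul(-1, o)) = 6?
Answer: 576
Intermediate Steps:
o = 3 (o = Add(9, Mul(-1, 6)) = Add(9, -6) = 3)
S = 24 (S = Mul(3, Add(5, 3)) = Mul(3, 8) = 24)
B = 0 (B = Mul(Rational(-1, 9), Mul(0, Pow(Pow(Add(9, 2), -1), -1))) = Mul(Rational(-1, 9), Mul(0, Pow(Pow(11, -1), -1))) = Mul(Rational(-1, 9), Mul(0, Pow(Rational(1, 11), -1))) = Mul(Rational(-1, 9), Mul(0, 11)) = Mul(Rational(-1, 9), 0) = 0)
Pow(Add(B, S), 2) = Pow(Add(0, 24), 2) = Pow(24, 2) = 576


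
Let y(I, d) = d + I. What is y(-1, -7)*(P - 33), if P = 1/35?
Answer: 9232/35 ≈ 263.77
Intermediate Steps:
P = 1/35 ≈ 0.028571
y(I, d) = I + d
y(-1, -7)*(P - 33) = (-1 - 7)*(1/35 - 33) = -8*(-1154/35) = 9232/35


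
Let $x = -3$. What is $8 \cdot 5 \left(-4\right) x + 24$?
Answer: $504$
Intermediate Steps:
$8 \cdot 5 \left(-4\right) x + 24 = 8 \cdot 5 \left(-4\right) \left(-3\right) + 24 = 8 \left(\left(-20\right) \left(-3\right)\right) + 24 = 8 \cdot 60 + 24 = 480 + 24 = 504$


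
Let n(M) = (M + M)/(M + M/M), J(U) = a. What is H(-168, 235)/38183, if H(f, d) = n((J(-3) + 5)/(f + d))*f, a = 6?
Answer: -616/496379 ≈ -0.0012410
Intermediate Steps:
J(U) = 6
n(M) = 2*M/(1 + M) (n(M) = (2*M)/(M + 1) = (2*M)/(1 + M) = 2*M/(1 + M))
H(f, d) = 22*f/((1 + 11/(d + f))*(d + f)) (H(f, d) = (2*((6 + 5)/(f + d))/(1 + (6 + 5)/(f + d)))*f = (2*(11/(d + f))/(1 + 11/(d + f)))*f = (22/((1 + 11/(d + f))*(d + f)))*f = 22*f/((1 + 11/(d + f))*(d + f)))
H(-168, 235)/38183 = (22*(-168)/(11 + 235 - 168))/38183 = (22*(-168)/78)*(1/38183) = (22*(-168)*(1/78))*(1/38183) = -616/13*1/38183 = -616/496379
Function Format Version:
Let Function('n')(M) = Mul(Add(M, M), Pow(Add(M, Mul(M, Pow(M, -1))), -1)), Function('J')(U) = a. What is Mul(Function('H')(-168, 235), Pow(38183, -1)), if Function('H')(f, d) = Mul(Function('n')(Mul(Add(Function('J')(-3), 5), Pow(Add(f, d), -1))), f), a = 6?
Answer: Rational(-616, 496379) ≈ -0.0012410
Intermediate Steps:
Function('J')(U) = 6
Function('n')(M) = Mul(2, M, Pow(Add(1, M), -1)) (Function('n')(M) = Mul(Mul(2, M), Pow(Add(M, 1), -1)) = Mul(Mul(2, M), Pow(Add(1, M), -1)) = Mul(2, M, Pow(Add(1, M), -1)))
Function('H')(f, d) = Mul(22, f, Pow(Add(1, Mul(11, Pow(Add(d, f), -1))), -1), Pow(Add(d, f), -1)) (Function('H')(f, d) = Mul(Mul(2, Mul(Add(6, 5), Pow(Add(f, d), -1)), Pow(Add(1, Mul(Add(6, 5), Pow(Add(f, d), -1))), -1)), f) = Mul(Mul(2, Mul(11, Pow(Add(d, f), -1)), Pow(Add(1, Mul(11, Pow(Add(d, f), -1))), -1)), f) = Mul(Mul(22, Pow(Add(1, Mul(11, Pow(Add(d, f), -1))), -1), Pow(Add(d, f), -1)), f) = Mul(22, f, Pow(Add(1, Mul(11, Pow(Add(d, f), -1))), -1), Pow(Add(d, f), -1)))
Mul(Function('H')(-168, 235), Pow(38183, -1)) = Mul(Mul(22, -168, Pow(Add(11, 235, -168), -1)), Pow(38183, -1)) = Mul(Mul(22, -168, Pow(78, -1)), Rational(1, 38183)) = Mul(Mul(22, -168, Rational(1, 78)), Rational(1, 38183)) = Mul(Rational(-616, 13), Rational(1, 38183)) = Rational(-616, 496379)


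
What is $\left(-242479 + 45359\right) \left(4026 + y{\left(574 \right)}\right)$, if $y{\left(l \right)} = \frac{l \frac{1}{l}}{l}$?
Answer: $- \frac{32537824000}{41} \approx -7.9361 \cdot 10^{8}$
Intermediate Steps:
$y{\left(l \right)} = \frac{1}{l}$ ($y{\left(l \right)} = 1 \frac{1}{l} = \frac{1}{l}$)
$\left(-242479 + 45359\right) \left(4026 + y{\left(574 \right)}\right) = \left(-242479 + 45359\right) \left(4026 + \frac{1}{574}\right) = - 197120 \left(4026 + \frac{1}{574}\right) = \left(-197120\right) \frac{2310925}{574} = - \frac{32537824000}{41}$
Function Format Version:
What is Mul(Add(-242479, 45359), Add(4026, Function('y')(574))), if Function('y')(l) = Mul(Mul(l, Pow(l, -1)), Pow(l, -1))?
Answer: Rational(-32537824000, 41) ≈ -7.9361e+8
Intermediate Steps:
Function('y')(l) = Pow(l, -1) (Function('y')(l) = Mul(1, Pow(l, -1)) = Pow(l, -1))
Mul(Add(-242479, 45359), Add(4026, Function('y')(574))) = Mul(Add(-242479, 45359), Add(4026, Pow(574, -1))) = Mul(-197120, Add(4026, Rational(1, 574))) = Mul(-197120, Rational(2310925, 574)) = Rational(-32537824000, 41)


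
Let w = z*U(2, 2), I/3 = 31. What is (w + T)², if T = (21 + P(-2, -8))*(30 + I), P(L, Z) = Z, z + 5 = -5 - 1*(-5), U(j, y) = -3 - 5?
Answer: 2686321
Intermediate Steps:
I = 93 (I = 3*31 = 93)
U(j, y) = -8
z = -5 (z = -5 + (-5 - 1*(-5)) = -5 + (-5 + 5) = -5 + 0 = -5)
T = 1599 (T = (21 - 8)*(30 + 93) = 13*123 = 1599)
w = 40 (w = -5*(-8) = 40)
(w + T)² = (40 + 1599)² = 1639² = 2686321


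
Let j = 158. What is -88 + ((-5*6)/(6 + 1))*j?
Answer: -5356/7 ≈ -765.14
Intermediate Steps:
-88 + ((-5*6)/(6 + 1))*j = -88 + ((-5*6)/(6 + 1))*158 = -88 - 30/7*158 = -88 - 4740/7 = -5356/7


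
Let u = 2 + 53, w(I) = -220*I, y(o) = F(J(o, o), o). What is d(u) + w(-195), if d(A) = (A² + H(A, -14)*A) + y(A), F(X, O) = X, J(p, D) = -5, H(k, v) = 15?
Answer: 46745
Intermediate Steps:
y(o) = -5
u = 55
d(A) = -5 + A² + 15*A (d(A) = (A² + 15*A) - 5 = -5 + A² + 15*A)
d(u) + w(-195) = (-5 + 55² + 15*55) - 220*(-195) = (-5 + 3025 + 825) + 42900 = 3845 + 42900 = 46745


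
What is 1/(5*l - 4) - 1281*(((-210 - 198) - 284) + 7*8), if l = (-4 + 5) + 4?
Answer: 17109037/21 ≈ 8.1472e+5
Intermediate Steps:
l = 5 (l = 1 + 4 = 5)
1/(5*l - 4) - 1281*(((-210 - 198) - 284) + 7*8) = 1/(5*5 - 4) - 1281*(((-210 - 198) - 284) + 7*8) = 1/(25 - 4) - 1281*((-408 - 284) + 56) = 1/21 - 1281*(-692 + 56) = 1/21 - 1281*(-636) = 1/21 + 814716 = 17109037/21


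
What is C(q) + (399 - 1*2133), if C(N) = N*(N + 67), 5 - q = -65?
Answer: 7856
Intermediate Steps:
q = 70 (q = 5 - 1*(-65) = 5 + 65 = 70)
C(N) = N*(67 + N)
C(q) + (399 - 1*2133) = 70*(67 + 70) + (399 - 1*2133) = 70*137 + (399 - 2133) = 9590 - 1734 = 7856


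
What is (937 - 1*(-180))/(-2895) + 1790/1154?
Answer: 1946516/1670415 ≈ 1.1653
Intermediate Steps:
(937 - 1*(-180))/(-2895) + 1790/1154 = (937 + 180)*(-1/2895) + 1790*(1/1154) = 1117*(-1/2895) + 895/577 = -1117/2895 + 895/577 = 1946516/1670415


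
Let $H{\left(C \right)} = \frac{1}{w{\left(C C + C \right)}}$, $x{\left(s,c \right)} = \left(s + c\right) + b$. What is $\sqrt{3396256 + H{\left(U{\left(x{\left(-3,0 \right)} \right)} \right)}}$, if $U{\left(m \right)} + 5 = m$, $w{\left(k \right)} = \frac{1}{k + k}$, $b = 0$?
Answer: $4 \sqrt{212273} \approx 1842.9$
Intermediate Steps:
$x{\left(s,c \right)} = c + s$ ($x{\left(s,c \right)} = \left(s + c\right) + 0 = \left(c + s\right) + 0 = c + s$)
$w{\left(k \right)} = \frac{1}{2 k}$
$U{\left(m \right)} = -5 + m$
$H{\left(C \right)} = 2 C + 2 C^{2}$ ($H{\left(C \right)} = \frac{1}{\frac{1}{2} \frac{1}{C C + C}} = \frac{1}{\frac{1}{2} \frac{1}{C^{2} + C}} = \frac{1}{\frac{1}{2} \frac{1}{C + C^{2}}} = 2 C + 2 C^{2}$)
$\sqrt{3396256 + H{\left(U{\left(x{\left(-3,0 \right)} \right)} \right)}} = \sqrt{3396256 + 2 \left(-5 + \left(0 - 3\right)\right) \left(1 + \left(-5 + \left(0 - 3\right)\right)\right)} = \sqrt{3396256 + 2 \left(-5 - 3\right) \left(1 - 8\right)} = \sqrt{3396256 + 2 \left(-8\right) \left(1 - 8\right)} = \sqrt{3396256 + 2 \left(-8\right) \left(-7\right)} = \sqrt{3396256 + 112} = \sqrt{3396368} = 4 \sqrt{212273}$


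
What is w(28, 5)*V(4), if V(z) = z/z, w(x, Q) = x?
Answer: 28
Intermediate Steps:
V(z) = 1
w(28, 5)*V(4) = 28*1 = 28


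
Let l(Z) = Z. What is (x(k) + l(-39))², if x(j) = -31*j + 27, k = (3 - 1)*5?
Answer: 103684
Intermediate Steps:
k = 10 (k = 2*5 = 10)
x(j) = 27 - 31*j
(x(k) + l(-39))² = ((27 - 31*10) - 39)² = ((27 - 310) - 39)² = (-283 - 39)² = (-322)² = 103684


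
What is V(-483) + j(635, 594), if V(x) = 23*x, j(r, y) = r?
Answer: -10474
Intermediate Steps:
V(-483) + j(635, 594) = 23*(-483) + 635 = -11109 + 635 = -10474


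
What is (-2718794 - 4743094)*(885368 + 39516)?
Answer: -6901380820992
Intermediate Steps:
(-2718794 - 4743094)*(885368 + 39516) = -7461888*924884 = -6901380820992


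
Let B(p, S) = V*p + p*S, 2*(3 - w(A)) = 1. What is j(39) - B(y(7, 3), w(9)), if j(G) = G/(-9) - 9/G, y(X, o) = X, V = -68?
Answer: 35407/78 ≈ 453.94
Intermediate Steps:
w(A) = 5/2 (w(A) = 3 - ½*1 = 3 - ½ = 5/2)
B(p, S) = -68*p + S*p (B(p, S) = -68*p + p*S = -68*p + S*p)
j(G) = -9/G - G/9 (j(G) = G*(-⅑) - 9/G = -G/9 - 9/G = -9/G - G/9)
j(39) - B(y(7, 3), w(9)) = (-9/39 - ⅑*39) - 7*(-68 + 5/2) = (-9*1/39 - 13/3) - 7*(-131)/2 = (-3/13 - 13/3) - 1*(-917/2) = -178/39 + 917/2 = 35407/78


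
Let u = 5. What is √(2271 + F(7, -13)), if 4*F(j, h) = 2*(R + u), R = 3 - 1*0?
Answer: 5*√91 ≈ 47.697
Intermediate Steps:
R = 3 (R = 3 + 0 = 3)
F(j, h) = 4 (F(j, h) = (2*(3 + 5))/4 = (2*8)/4 = (¼)*16 = 4)
√(2271 + F(7, -13)) = √(2271 + 4) = √2275 = 5*√91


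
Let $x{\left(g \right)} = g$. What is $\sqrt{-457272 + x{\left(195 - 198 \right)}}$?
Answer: $5 i \sqrt{18291} \approx 676.22 i$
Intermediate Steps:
$\sqrt{-457272 + x{\left(195 - 198 \right)}} = \sqrt{-457272 + \left(195 - 198\right)} = \sqrt{-457272 - 3} = \sqrt{-457275} = 5 i \sqrt{18291}$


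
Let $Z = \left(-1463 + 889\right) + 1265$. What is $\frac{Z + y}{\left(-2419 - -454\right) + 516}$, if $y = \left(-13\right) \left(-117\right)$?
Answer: $- \frac{316}{207} \approx -1.5266$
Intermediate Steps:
$y = 1521$
$Z = 691$ ($Z = -574 + 1265 = 691$)
$\frac{Z + y}{\left(-2419 - -454\right) + 516} = \frac{691 + 1521}{\left(-2419 - -454\right) + 516} = \frac{2212}{\left(-2419 + 454\right) + 516} = \frac{2212}{-1965 + 516} = \frac{2212}{-1449} = 2212 \left(- \frac{1}{1449}\right) = - \frac{316}{207}$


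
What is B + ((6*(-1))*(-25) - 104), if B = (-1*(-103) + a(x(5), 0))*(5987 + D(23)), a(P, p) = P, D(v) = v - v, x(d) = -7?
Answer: 574798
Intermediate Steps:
D(v) = 0
B = 574752 (B = (-1*(-103) - 7)*(5987 + 0) = (103 - 7)*5987 = 96*5987 = 574752)
B + ((6*(-1))*(-25) - 104) = 574752 + ((6*(-1))*(-25) - 104) = 574752 + (-6*(-25) - 104) = 574752 + (150 - 104) = 574752 + 46 = 574798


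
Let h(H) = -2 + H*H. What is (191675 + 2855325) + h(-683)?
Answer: 3513487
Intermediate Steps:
h(H) = -2 + H²
(191675 + 2855325) + h(-683) = (191675 + 2855325) + (-2 + (-683)²) = 3047000 + (-2 + 466489) = 3047000 + 466487 = 3513487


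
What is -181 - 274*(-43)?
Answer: 11601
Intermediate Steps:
-181 - 274*(-43) = -181 + 11782 = 11601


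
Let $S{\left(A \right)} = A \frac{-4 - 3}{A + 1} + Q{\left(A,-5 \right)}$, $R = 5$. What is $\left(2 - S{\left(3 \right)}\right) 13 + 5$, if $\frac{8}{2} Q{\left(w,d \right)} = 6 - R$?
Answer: $96$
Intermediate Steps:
$Q{\left(w,d \right)} = \frac{1}{4}$ ($Q{\left(w,d \right)} = \frac{6 - 5}{4} = \frac{1}{4} \cdot 1 = \frac{1}{4}$)
$S{\left(A \right)} = \frac{1}{4} - \frac{7 A}{1 + A}$ ($S{\left(A \right)} = A \frac{-4 - 3}{A + 1} + \frac{1}{4} = A \left(- \frac{7}{1 + A}\right) + \frac{1}{4} = - \frac{7 A}{1 + A} + \frac{1}{4} = \frac{1}{4} - \frac{7 A}{1 + A}$)
$\left(2 - S{\left(3 \right)}\right) 13 + 5 = \left(2 - \frac{1 - 81}{4 \left(1 + 3\right)}\right) 13 + 5 = \left(2 - \frac{1 - 81}{4 \cdot 4}\right) 13 + 5 = \left(2 - \frac{1}{4} \cdot \frac{1}{4} \left(-80\right)\right) 13 + 5 = \left(2 - -5\right) 13 + 5 = \left(2 + 5\right) 13 + 5 = 7 \cdot 13 + 5 = 91 + 5 = 96$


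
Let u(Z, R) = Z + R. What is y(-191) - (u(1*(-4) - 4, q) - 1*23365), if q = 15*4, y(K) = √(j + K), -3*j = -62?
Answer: 23313 + I*√1533/3 ≈ 23313.0 + 13.051*I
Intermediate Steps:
j = 62/3 (j = -⅓*(-62) = 62/3 ≈ 20.667)
y(K) = √(62/3 + K)
q = 60
u(Z, R) = R + Z
y(-191) - (u(1*(-4) - 4, q) - 1*23365) = √(186 + 9*(-191))/3 - ((60 + (1*(-4) - 4)) - 1*23365) = √(186 - 1719)/3 - ((60 + (-4 - 4)) - 23365) = √(-1533)/3 - ((60 - 8) - 23365) = (I*√1533)/3 - (52 - 23365) = I*√1533/3 - 1*(-23313) = I*√1533/3 + 23313 = 23313 + I*√1533/3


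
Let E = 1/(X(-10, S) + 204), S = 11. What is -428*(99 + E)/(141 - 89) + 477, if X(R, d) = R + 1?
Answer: -856547/2535 ≈ -337.89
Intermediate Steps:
X(R, d) = 1 + R
E = 1/195 (E = 1/((1 - 10) + 204) = 1/(-9 + 204) = 1/195 ≈ 0.0051282)
-428*(99 + E)/(141 - 89) + 477 = -428*(99 + 1/195)/(141 - 89) + 477 = -8262968/(195*52) + 477 = -428*9653/5070 + 477 = -2065742/2535 + 477 = -856547/2535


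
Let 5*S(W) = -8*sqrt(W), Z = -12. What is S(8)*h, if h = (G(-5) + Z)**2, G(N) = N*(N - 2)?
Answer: -8464*sqrt(2)/5 ≈ -2394.0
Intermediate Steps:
G(N) = N*(-2 + N)
h = 529 (h = (-5*(-2 - 5) - 12)**2 = (-5*(-7) - 12)**2 = (35 - 12)**2 = 23**2 = 529)
S(W) = -8*sqrt(W)/5 (S(W) = (-8*sqrt(W))/5 = -8*sqrt(W)/5)
S(8)*h = -16*sqrt(2)/5*529 = -8464*sqrt(2)/5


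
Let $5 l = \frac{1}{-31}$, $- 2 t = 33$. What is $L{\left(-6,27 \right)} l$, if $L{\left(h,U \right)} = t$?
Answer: $\frac{33}{310} \approx 0.10645$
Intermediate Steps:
$t = - \frac{33}{2}$ ($t = \left(- \frac{1}{2}\right) 33 = - \frac{33}{2} \approx -16.5$)
$l = - \frac{1}{155}$ ($l = \frac{1}{5 \left(-31\right)} = \frac{1}{5} \left(- \frac{1}{31}\right) = - \frac{1}{155} \approx -0.0064516$)
$L{\left(h,U \right)} = - \frac{33}{2}$
$L{\left(-6,27 \right)} l = \left(- \frac{33}{2}\right) \left(- \frac{1}{155}\right) = \frac{33}{310}$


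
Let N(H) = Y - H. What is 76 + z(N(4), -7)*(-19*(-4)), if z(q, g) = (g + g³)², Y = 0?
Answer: 9310076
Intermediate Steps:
N(H) = -H (N(H) = 0 - H = -H)
76 + z(N(4), -7)*(-19*(-4)) = 76 + ((-7)²*(1 + (-7)²)²)*(-19*(-4)) = 76 + (49*(1 + 49)²)*76 = 76 + (49*50²)*76 = 76 + (49*2500)*76 = 76 + 122500*76 = 76 + 9310000 = 9310076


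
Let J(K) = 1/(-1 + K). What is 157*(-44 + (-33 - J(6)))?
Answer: -60602/5 ≈ -12120.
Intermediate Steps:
157*(-44 + (-33 - J(6))) = 157*(-44 + (-33 - 1/(-1 + 6))) = 157*(-44 + (-33 - 1/5)) = 157*(-44 - 166/5) = 157*(-386/5) = -60602/5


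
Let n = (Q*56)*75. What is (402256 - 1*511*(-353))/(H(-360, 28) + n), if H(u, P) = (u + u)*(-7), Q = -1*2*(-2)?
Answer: 194213/7280 ≈ 26.678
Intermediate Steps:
Q = 4 (Q = -2*(-2) = 4)
n = 16800 (n = (4*56)*75 = 224*75 = 16800)
H(u, P) = -14*u (H(u, P) = (2*u)*(-7) = -14*u)
(402256 - 1*511*(-353))/(H(-360, 28) + n) = (402256 - 1*511*(-353))/(-14*(-360) + 16800) = (402256 - 511*(-353))/(5040 + 16800) = (402256 + 180383)/21840 = 582639*(1/21840) = 194213/7280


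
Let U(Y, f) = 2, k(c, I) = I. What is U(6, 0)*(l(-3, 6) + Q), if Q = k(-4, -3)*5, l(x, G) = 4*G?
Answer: 18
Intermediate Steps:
Q = -15 (Q = -3*5 = -15)
U(6, 0)*(l(-3, 6) + Q) = 2*(4*6 - 15) = 2*(24 - 15) = 2*9 = 18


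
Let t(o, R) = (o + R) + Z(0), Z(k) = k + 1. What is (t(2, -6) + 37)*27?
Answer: 918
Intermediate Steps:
Z(k) = 1 + k
t(o, R) = 1 + R + o (t(o, R) = (o + R) + (1 + 0) = (R + o) + 1 = 1 + R + o)
(t(2, -6) + 37)*27 = ((1 - 6 + 2) + 37)*27 = (-3 + 37)*27 = 34*27 = 918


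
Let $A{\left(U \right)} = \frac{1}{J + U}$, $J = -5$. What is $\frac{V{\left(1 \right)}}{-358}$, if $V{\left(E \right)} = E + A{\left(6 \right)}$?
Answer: $- \frac{1}{179} \approx -0.0055866$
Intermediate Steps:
$A{\left(U \right)} = \frac{1}{-5 + U}$
$V{\left(E \right)} = 1 + E$ ($V{\left(E \right)} = E + \frac{1}{-5 + 6} = E + 1^{-1} = E + 1 = 1 + E$)
$\frac{V{\left(1 \right)}}{-358} = \frac{1 + 1}{-358} = 2 \left(- \frac{1}{358}\right) = - \frac{1}{179}$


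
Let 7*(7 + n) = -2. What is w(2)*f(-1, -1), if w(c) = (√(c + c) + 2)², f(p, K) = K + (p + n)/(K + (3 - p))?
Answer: -1264/21 ≈ -60.190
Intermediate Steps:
n = -51/7 (n = -7 + (⅐)*(-2) = -7 - 2/7 = -51/7 ≈ -7.2857)
f(p, K) = K + (-51/7 + p)/(3 + K - p) (f(p, K) = K + (p - 51/7)/(K + (3 - p)) = K + (-51/7 + p)/(3 + K - p))
w(c) = (2 + √2*√c)² (w(c) = (√(2*c) + 2)² = (√2*√c + 2)² = (2 + √2*√c)²)
w(2)*f(-1, -1) = (2 + √2*√2)²*((-51/7 - 1 + (-1)² + 3*(-1) - 1*(-1)*(-1))/(3 - 1 - 1*(-1))) = (2 + 2)²*((-51/7 - 1 + 1 - 3 - 1)/(3 - 1 + 1)) = 4²*(-79/7/3) = 16*((⅓)*(-79/7)) = 16*(-79/21) = -1264/21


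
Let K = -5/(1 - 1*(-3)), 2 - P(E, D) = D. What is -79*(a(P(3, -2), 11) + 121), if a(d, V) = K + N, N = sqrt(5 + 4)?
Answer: -38789/4 ≈ -9697.3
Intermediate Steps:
N = 3 (N = sqrt(9) = 3)
P(E, D) = 2 - D
K = -5/4 (K = -5/(1 + 3) = -5/4 ≈ -1.2500)
a(d, V) = 7/4 (a(d, V) = -5/4 + 3 = 7/4)
-79*(a(P(3, -2), 11) + 121) = -79*(7/4 + 121) = -79*491/4 = -38789/4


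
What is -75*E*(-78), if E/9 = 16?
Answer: 842400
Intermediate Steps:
E = 144 (E = 9*16 = 144)
-75*E*(-78) = -75*144*(-78) = -10800*(-78) = 842400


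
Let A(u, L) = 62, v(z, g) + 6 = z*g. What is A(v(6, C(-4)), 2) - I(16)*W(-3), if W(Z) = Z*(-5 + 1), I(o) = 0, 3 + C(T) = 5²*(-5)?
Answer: 62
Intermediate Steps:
C(T) = -128 (C(T) = -3 + 5²*(-5) = -3 + 25*(-5) = -3 - 125 = -128)
v(z, g) = -6 + g*z (v(z, g) = -6 + z*g = -6 + g*z)
W(Z) = -4*Z (W(Z) = Z*(-4) = -4*Z)
A(v(6, C(-4)), 2) - I(16)*W(-3) = 62 - 0*(-4*(-3)) = 62 - 0*12 = 62 - 1*0 = 62 + 0 = 62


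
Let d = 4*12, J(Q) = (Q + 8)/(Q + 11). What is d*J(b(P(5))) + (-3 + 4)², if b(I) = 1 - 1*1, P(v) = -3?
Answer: 395/11 ≈ 35.909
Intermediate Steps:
b(I) = 0 (b(I) = 1 - 1 = 0)
J(Q) = (8 + Q)/(11 + Q)
d = 48
d*J(b(P(5))) + (-3 + 4)² = 48*((8 + 0)/(11 + 0)) + (-3 + 4)² = 48*(8/11) + 1² = 48*((1/11)*8) + 1 = 48*(8/11) + 1 = 384/11 + 1 = 395/11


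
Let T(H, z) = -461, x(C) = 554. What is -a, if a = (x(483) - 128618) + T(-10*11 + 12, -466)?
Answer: 128525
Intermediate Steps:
a = -128525 (a = (554 - 128618) - 461 = -128064 - 461 = -128525)
-a = -1*(-128525) = 128525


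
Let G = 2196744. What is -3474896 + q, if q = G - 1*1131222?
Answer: -2409374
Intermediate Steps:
q = 1065522 (q = 2196744 - 1*1131222 = 2196744 - 1131222 = 1065522)
-3474896 + q = -3474896 + 1065522 = -2409374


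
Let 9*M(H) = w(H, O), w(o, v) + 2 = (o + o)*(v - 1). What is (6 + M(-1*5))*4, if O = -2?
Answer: 328/9 ≈ 36.444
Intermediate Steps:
w(o, v) = -2 + 2*o*(-1 + v) (w(o, v) = -2 + (o + o)*(v - 1) = -2 + (2*o)*(-1 + v) = -2 + 2*o*(-1 + v))
M(H) = -2/9 - 2*H/3 (M(H) = (-2 - 2*H + 2*H*(-2))/9 = (-2 - 2*H - 4*H)/9 = (-2 - 6*H)/9 = -2/9 - 2*H/3)
(6 + M(-1*5))*4 = (6 + (-2/9 - (-2)*5/3))*4 = (6 + (-2/9 - 2/3*(-5)))*4 = (6 + (-2/9 + 10/3))*4 = (6 + 28/9)*4 = (82/9)*4 = 328/9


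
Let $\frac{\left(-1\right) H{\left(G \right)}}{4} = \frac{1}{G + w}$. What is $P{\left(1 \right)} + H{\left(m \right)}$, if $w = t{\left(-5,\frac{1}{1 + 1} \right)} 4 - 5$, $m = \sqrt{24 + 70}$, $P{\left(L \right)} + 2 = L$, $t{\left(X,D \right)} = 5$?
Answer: $- \frac{191}{131} + \frac{4 \sqrt{94}}{131} \approx -1.162$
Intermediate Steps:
$P{\left(L \right)} = -2 + L$
$m = \sqrt{94} \approx 9.6954$
$w = 15$ ($w = 5 \cdot 4 - 5 = 20 - 5 = 15$)
$H{\left(G \right)} = - \frac{4}{15 + G}$ ($H{\left(G \right)} = - \frac{4}{G + 15} = - \frac{4}{15 + G}$)
$P{\left(1 \right)} + H{\left(m \right)} = \left(-2 + 1\right) - \frac{4}{15 + \sqrt{94}} = -1 - \frac{4}{15 + \sqrt{94}}$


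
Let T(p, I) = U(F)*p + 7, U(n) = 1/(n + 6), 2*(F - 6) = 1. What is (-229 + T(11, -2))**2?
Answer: 30558784/625 ≈ 48894.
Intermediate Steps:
F = 13/2 (F = 6 + (1/2)*1 = 6 + 1/2 = 13/2 ≈ 6.5000)
U(n) = 1/(6 + n)
T(p, I) = 7 + 2*p/25 (T(p, I) = p/(6 + 13/2) + 7 = p/(25/2) + 7 = 2*p/25 + 7 = 7 + 2*p/25)
(-229 + T(11, -2))**2 = (-229 + (7 + (2/25)*11))**2 = (-229 + (7 + 22/25))**2 = (-229 + 197/25)**2 = (-5528/25)**2 = 30558784/625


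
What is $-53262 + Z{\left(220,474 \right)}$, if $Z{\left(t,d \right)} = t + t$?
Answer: $-52822$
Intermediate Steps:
$Z{\left(t,d \right)} = 2 t$
$-53262 + Z{\left(220,474 \right)} = -53262 + 2 \cdot 220 = -53262 + 440 = -52822$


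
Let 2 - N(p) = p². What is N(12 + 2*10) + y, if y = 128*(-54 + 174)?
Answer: 14338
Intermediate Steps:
y = 15360 (y = 128*120 = 15360)
N(p) = 2 - p²
N(12 + 2*10) + y = (2 - (12 + 2*10)²) + 15360 = (2 - (12 + 20)²) + 15360 = (2 - 1*32²) + 15360 = (2 - 1*1024) + 15360 = (2 - 1024) + 15360 = -1022 + 15360 = 14338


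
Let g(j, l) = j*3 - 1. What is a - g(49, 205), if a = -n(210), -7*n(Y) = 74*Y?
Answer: 2074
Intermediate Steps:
n(Y) = -74*Y/7
a = 2220 (a = -(-74)*210/7 = -1*(-2220) = 2220)
g(j, l) = -1 + 3*j (g(j, l) = 3*j - 1 = -1 + 3*j)
a - g(49, 205) = 2220 - (-1 + 3*49) = 2220 - (-1 + 147) = 2220 - 1*146 = 2220 - 146 = 2074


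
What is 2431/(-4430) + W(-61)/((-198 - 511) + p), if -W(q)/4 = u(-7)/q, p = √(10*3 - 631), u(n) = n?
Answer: -37272123351/68000947430 + 14*I*√601/15350101 ≈ -0.54811 + 2.2359e-5*I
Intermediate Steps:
p = I*√601 (p = √(30 - 631) = √(-601) = I*√601 ≈ 24.515*I)
W(q) = 28/q (W(q) = -(-28)/q = 28/q)
2431/(-4430) + W(-61)/((-198 - 511) + p) = 2431/(-4430) + (28/(-61))/((-198 - 511) + I*√601) = 2431*(-1/4430) + (28*(-1/61))/(-709 + I*√601) = -2431/4430 - 28/(61*(-709 + I*√601))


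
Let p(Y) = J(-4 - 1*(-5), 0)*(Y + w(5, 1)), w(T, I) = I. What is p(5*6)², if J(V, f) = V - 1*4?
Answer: 8649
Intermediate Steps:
J(V, f) = -4 + V (J(V, f) = V - 4 = -4 + V)
p(Y) = -3 - 3*Y (p(Y) = (-4 + (-4 - 1*(-5)))*(Y + 1) = (-4 + (-4 + 5))*(1 + Y) = (-4 + 1)*(1 + Y) = -3*(1 + Y) = -3 - 3*Y)
p(5*6)² = (-3 - 15*6)² = (-3 - 3*30)² = (-3 - 90)² = (-93)² = 8649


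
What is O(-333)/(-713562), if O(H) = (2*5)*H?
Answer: 555/118927 ≈ 0.0046667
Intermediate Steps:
O(H) = 10*H
O(-333)/(-713562) = (10*(-333))/(-713562) = -3330*(-1/713562) = 555/118927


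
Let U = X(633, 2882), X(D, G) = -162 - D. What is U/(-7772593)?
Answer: 795/7772593 ≈ 0.00010228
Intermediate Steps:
U = -795 (U = -162 - 1*633 = -162 - 633 = -795)
U/(-7772593) = -795/(-7772593) = -795*(-1/7772593) = 795/7772593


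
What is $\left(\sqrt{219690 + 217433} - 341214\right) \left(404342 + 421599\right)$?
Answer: $-281822632374 + 825941 \sqrt{437123} \approx -2.8128 \cdot 10^{11}$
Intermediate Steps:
$\left(\sqrt{219690 + 217433} - 341214\right) \left(404342 + 421599\right) = \left(\sqrt{437123} - 341214\right) 825941 = \left(-341214 + \sqrt{437123}\right) 825941 = -281822632374 + 825941 \sqrt{437123}$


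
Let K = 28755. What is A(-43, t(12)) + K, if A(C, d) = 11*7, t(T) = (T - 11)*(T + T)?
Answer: 28832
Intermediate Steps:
t(T) = 2*T*(-11 + T) (t(T) = (-11 + T)*(2*T) = 2*T*(-11 + T))
A(C, d) = 77
A(-43, t(12)) + K = 77 + 28755 = 28832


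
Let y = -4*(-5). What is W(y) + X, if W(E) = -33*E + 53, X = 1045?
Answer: 438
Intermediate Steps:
y = 20
W(E) = 53 - 33*E
W(y) + X = (53 - 33*20) + 1045 = (53 - 660) + 1045 = -607 + 1045 = 438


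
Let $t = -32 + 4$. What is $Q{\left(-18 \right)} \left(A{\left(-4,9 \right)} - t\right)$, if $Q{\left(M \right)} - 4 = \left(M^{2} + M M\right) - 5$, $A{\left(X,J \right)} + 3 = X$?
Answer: $13587$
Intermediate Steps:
$A{\left(X,J \right)} = -3 + X$
$Q{\left(M \right)} = -1 + 2 M^{2}$ ($Q{\left(M \right)} = 4 - \left(5 - M^{2} - M M\right) = 4 + \left(\left(M^{2} + M^{2}\right) - 5\right) = 4 + \left(2 M^{2} - 5\right) = 4 + \left(-5 + 2 M^{2}\right) = -1 + 2 M^{2}$)
$t = -28$
$Q{\left(-18 \right)} \left(A{\left(-4,9 \right)} - t\right) = \left(-1 + 2 \left(-18\right)^{2}\right) \left(\left(-3 - 4\right) - -28\right) = \left(-1 + 2 \cdot 324\right) \left(-7 + 28\right) = \left(-1 + 648\right) 21 = 647 \cdot 21 = 13587$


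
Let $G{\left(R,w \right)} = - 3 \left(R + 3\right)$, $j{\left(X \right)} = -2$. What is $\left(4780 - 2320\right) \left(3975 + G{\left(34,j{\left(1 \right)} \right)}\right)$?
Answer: $9505440$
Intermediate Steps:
$G{\left(R,w \right)} = -9 - 3 R$ ($G{\left(R,w \right)} = - 3 \left(3 + R\right) = -9 - 3 R$)
$\left(4780 - 2320\right) \left(3975 + G{\left(34,j{\left(1 \right)} \right)}\right) = \left(4780 - 2320\right) \left(3975 - 111\right) = 2460 \left(3975 - 111\right) = 2460 \cdot 3864 = 9505440$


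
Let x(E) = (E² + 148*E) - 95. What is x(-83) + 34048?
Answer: 28558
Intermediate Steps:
x(E) = -95 + E² + 148*E
x(-83) + 34048 = (-95 + (-83)² + 148*(-83)) + 34048 = (-95 + 6889 - 12284) + 34048 = -5490 + 34048 = 28558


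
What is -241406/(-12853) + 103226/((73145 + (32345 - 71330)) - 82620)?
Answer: 5185885491/311428190 ≈ 16.652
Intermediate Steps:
-241406/(-12853) + 103226/((73145 + (32345 - 71330)) - 82620) = -241406*(-1/12853) + 103226/((73145 - 38985) - 82620) = 241406/12853 + 103226/(34160 - 82620) = 241406/12853 + 103226/(-48460) = 241406/12853 + 103226*(-1/48460) = 241406/12853 - 51613/24230 = 5185885491/311428190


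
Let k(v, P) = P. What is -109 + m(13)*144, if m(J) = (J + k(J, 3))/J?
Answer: 887/13 ≈ 68.231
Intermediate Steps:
m(J) = (3 + J)/J (m(J) = (J + 3)/J = (3 + J)/J)
-109 + m(13)*144 = -109 + ((3 + 13)/13)*144 = -109 + ((1/13)*16)*144 = -109 + (16/13)*144 = -109 + 2304/13 = 887/13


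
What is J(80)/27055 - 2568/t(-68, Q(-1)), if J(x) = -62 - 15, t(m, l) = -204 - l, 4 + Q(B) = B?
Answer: 9923131/769135 ≈ 12.902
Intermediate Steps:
Q(B) = -4 + B
J(x) = -77
J(80)/27055 - 2568/t(-68, Q(-1)) = -77/27055 - 2568/(-204 - (-4 - 1)) = -77*1/27055 - 2568/(-204 - 1*(-5)) = -11/3865 - 2568/(-204 + 5) = -11/3865 - 2568/(-199) = -11/3865 - 2568*(-1/199) = -11/3865 + 2568/199 = 9923131/769135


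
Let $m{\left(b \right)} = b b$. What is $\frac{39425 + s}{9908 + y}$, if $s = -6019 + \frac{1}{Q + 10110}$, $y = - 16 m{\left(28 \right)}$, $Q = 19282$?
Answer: $- \frac{981869153}{77477312} \approx -12.673$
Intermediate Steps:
$m{\left(b \right)} = b^{2}$
$y = -12544$ ($y = - 16 \cdot 28^{2} = \left(-16\right) 784 = -12544$)
$s = - \frac{176910447}{29392}$ ($s = -6019 + \frac{1}{19282 + 10110} = -6019 + \frac{1}{29392} = - \frac{176910447}{29392} \approx -6019.0$)
$\frac{39425 + s}{9908 + y} = \frac{39425 - \frac{176910447}{29392}}{9908 - 12544} = \frac{981869153}{29392 \left(-2636\right)} = \frac{981869153}{29392} \left(- \frac{1}{2636}\right) = - \frac{981869153}{77477312}$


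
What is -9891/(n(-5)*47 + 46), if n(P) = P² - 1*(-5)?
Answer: -1413/208 ≈ -6.7933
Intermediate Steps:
n(P) = 5 + P² (n(P) = P² + 5 = 5 + P²)
-9891/(n(-5)*47 + 46) = -9891/((5 + (-5)²)*47 + 46) = -9891/((5 + 25)*47 + 46) = -9891/(30*47 + 46) = -9891/(1410 + 46) = -9891/1456 = -9891*1/1456 = -1413/208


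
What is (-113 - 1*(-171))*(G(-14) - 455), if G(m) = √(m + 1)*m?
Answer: -26390 - 812*I*√13 ≈ -26390.0 - 2927.7*I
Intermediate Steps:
G(m) = m*√(1 + m) (G(m) = √(1 + m)*m = m*√(1 + m))
(-113 - 1*(-171))*(G(-14) - 455) = (-113 - 1*(-171))*(-14*√(1 - 14) - 455) = (-113 + 171)*(-14*I*√13 - 455) = 58*(-14*I*√13 - 455) = 58*(-455 - 14*I*√13) = -26390 - 812*I*√13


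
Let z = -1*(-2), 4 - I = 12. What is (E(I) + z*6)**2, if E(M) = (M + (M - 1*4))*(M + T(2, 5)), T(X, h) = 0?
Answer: 29584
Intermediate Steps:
I = -8 (I = 4 - 1*12 = 4 - 12 = -8)
z = 2
E(M) = M*(-4 + 2*M) (E(M) = (M + (M - 1*4))*(M + 0) = (M + (M - 4))*M = (M + (-4 + M))*M = (-4 + 2*M)*M = M*(-4 + 2*M))
(E(I) + z*6)**2 = (2*(-8)*(-2 - 8) + 2*6)**2 = (2*(-8)*(-10) + 12)**2 = (160 + 12)**2 = 172**2 = 29584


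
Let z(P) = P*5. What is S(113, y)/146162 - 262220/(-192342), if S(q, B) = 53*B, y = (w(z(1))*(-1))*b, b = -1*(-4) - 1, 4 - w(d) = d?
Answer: 19178591009/14056545702 ≈ 1.3644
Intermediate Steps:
z(P) = 5*P
w(d) = 4 - d
b = 3 (b = 4 - 1 = 3)
y = 3 (y = ((4 - 5)*(-1))*3 = -1*(-1)*3 = 1*3 = 3)
S(113, y)/146162 - 262220/(-192342) = (53*3)/146162 - 262220/(-192342) = 159*(1/146162) - 262220*(-1/192342) = 159/146162 + 131110/96171 = 19178591009/14056545702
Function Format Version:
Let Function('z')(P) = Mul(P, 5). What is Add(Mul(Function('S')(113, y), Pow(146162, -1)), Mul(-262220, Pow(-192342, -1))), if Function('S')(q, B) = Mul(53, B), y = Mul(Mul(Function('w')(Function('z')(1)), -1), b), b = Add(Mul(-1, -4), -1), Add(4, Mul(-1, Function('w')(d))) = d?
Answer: Rational(19178591009, 14056545702) ≈ 1.3644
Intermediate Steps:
Function('z')(P) = Mul(5, P)
Function('w')(d) = Add(4, Mul(-1, d))
b = 3 (b = Add(4, -1) = 3)
y = 3 (y = Mul(Mul(Add(4, Mul(-1, Mul(5, 1))), -1), 3) = Mul(Mul(Add(4, Mul(-1, 5)), -1), 3) = Mul(Mul(Add(4, -5), -1), 3) = Mul(Mul(-1, -1), 3) = Mul(1, 3) = 3)
Add(Mul(Function('S')(113, y), Pow(146162, -1)), Mul(-262220, Pow(-192342, -1))) = Add(Mul(Mul(53, 3), Pow(146162, -1)), Mul(-262220, Pow(-192342, -1))) = Add(Mul(159, Rational(1, 146162)), Mul(-262220, Rational(-1, 192342))) = Add(Rational(159, 146162), Rational(131110, 96171)) = Rational(19178591009, 14056545702)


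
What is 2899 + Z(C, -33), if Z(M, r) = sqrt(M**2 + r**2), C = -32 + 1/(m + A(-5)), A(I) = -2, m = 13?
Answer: 2899 + 3*sqrt(28330)/11 ≈ 2944.9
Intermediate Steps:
C = -351/11 (C = -32 + 1/(13 - 2) = -32 + 1/11 = -351/11 ≈ -31.909)
2899 + Z(C, -33) = 2899 + sqrt((-351/11)**2 + (-33)**2) = 2899 + sqrt(123201/121 + 1089) = 2899 + sqrt(254970/121) = 2899 + 3*sqrt(28330)/11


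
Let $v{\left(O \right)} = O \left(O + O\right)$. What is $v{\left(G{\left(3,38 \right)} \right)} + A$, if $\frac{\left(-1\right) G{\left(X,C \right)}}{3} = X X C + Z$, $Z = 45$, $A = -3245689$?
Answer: $-549847$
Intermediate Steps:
$G{\left(X,C \right)} = -135 - 3 C X^{2}$ ($G{\left(X,C \right)} = - 3 \left(X X C + 45\right) = - 3 \left(X^{2} C + 45\right) = - 3 \left(C X^{2} + 45\right) = - 3 \left(45 + C X^{2}\right) = -135 - 3 C X^{2}$)
$v{\left(O \right)} = 2 O^{2}$ ($v{\left(O \right)} = O 2 O = 2 O^{2}$)
$v{\left(G{\left(3,38 \right)} \right)} + A = 2 \left(-135 - 114 \cdot 3^{2}\right)^{2} - 3245689 = 2 \left(-135 - 114 \cdot 9\right)^{2} - 3245689 = 2 \left(-135 - 1026\right)^{2} - 3245689 = 2 \left(-1161\right)^{2} - 3245689 = 2 \cdot 1347921 - 3245689 = 2695842 - 3245689 = -549847$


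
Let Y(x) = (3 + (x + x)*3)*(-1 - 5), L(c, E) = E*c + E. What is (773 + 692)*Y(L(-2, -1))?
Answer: -79110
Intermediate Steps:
L(c, E) = E + E*c
Y(x) = -18 - 36*x (Y(x) = (3 + (2*x)*3)*(-6) = (3 + 6*x)*(-6) = -18 - 36*x)
(773 + 692)*Y(L(-2, -1)) = (773 + 692)*(-18 - (-36)*(1 - 2)) = 1465*(-18 - (-36)*(-1)) = 1465*(-18 - 36*1) = 1465*(-18 - 36) = 1465*(-54) = -79110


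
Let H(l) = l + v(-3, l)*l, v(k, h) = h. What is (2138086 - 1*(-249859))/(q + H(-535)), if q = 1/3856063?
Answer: 1315438051505/157376948353 ≈ 8.3585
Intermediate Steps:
q = 1/3856063 ≈ 2.5933e-7
H(l) = l + l² (H(l) = l + l*l = l + l²)
(2138086 - 1*(-249859))/(q + H(-535)) = (2138086 - 1*(-249859))/(1/3856063 - 535*(1 - 535)) = (2138086 + 249859)/(1/3856063 - 535*(-534)) = 2387945/(1/3856063 + 285690) = 2387945/(1101638638471/3856063) = 2387945*(3856063/1101638638471) = 1315438051505/157376948353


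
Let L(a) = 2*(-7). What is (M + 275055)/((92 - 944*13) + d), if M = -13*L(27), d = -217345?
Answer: -275237/229525 ≈ -1.1992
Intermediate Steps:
L(a) = -14
M = 182 (M = -13*(-14) = 182)
(M + 275055)/((92 - 944*13) + d) = (182 + 275055)/((92 - 944*13) - 217345) = 275237/((92 - 118*104) - 217345) = 275237/((92 - 12272) - 217345) = 275237/(-12180 - 217345) = 275237/(-229525) = 275237*(-1/229525) = -275237/229525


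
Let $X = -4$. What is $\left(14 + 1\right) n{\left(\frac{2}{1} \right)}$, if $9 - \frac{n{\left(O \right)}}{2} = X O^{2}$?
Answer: $750$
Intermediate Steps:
$n{\left(O \right)} = 18 + 8 O^{2}$ ($n{\left(O \right)} = 18 - 2 \left(- 4 O^{2}\right) = 18 + 8 O^{2}$)
$\left(14 + 1\right) n{\left(\frac{2}{1} \right)} = \left(14 + 1\right) \left(18 + 8 \left(\frac{2}{1}\right)^{2}\right) = 15 \left(18 + 8 \left(2 \cdot 1\right)^{2}\right) = 15 \left(18 + 8 \cdot 2^{2}\right) = 15 \left(18 + 8 \cdot 4\right) = 15 \left(18 + 32\right) = 15 \cdot 50 = 750$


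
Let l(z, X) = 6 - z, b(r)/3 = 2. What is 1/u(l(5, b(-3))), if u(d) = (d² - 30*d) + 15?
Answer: -1/14 ≈ -0.071429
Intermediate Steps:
b(r) = 6 (b(r) = 3*2 = 6)
u(d) = 15 + d² - 30*d
1/u(l(5, b(-3))) = 1/(15 + (6 - 1*5)² - 30*(6 - 1*5)) = 1/(15 + (6 - 5)² - 30*(6 - 5)) = 1/(15 + 1² - 30*1) = 1/(15 + 1 - 30) = 1/(-14) = -1/14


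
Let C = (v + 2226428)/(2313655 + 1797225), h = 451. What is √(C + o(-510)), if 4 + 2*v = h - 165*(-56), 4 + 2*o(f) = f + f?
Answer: 3*I*√60022824377145/1027720 ≈ 22.615*I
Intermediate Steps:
o(f) = -2 + f (o(f) = -2 + (f + f)/2 = -2 + (2*f)/2 = -2 + f)
v = 9687/2 (v = -2 + (451 - 165*(-56))/2 = -2 + (451 + 9240)/2 = -2 + (½)*9691 = -2 + 9691/2 = 9687/2 ≈ 4843.5)
C = 4462543/8221760 (C = (9687/2 + 2226428)/(2313655 + 1797225) = (4462543/2)/4110880 = (4462543/2)*(1/4110880) = 4462543/8221760 ≈ 0.54277)
√(C + o(-510)) = √(4462543/8221760 + (-2 - 510)) = √(4462543/8221760 - 512) = √(-4205078577/8221760) = 3*I*√60022824377145/1027720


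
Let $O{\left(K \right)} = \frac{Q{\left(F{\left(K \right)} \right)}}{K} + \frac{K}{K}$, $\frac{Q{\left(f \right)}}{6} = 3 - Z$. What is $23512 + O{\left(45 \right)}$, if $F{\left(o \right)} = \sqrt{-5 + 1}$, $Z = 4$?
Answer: $\frac{352693}{15} \approx 23513.0$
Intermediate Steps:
$F{\left(o \right)} = 2 i$ ($F{\left(o \right)} = \sqrt{-4} = 2 i$)
$Q{\left(f \right)} = -6$ ($Q{\left(f \right)} = 6 \left(3 - 4\right) = 6 \left(-1\right) = -6$)
$O{\left(K \right)} = 1 - \frac{6}{K}$ ($O{\left(K \right)} = - \frac{6}{K} + \frac{K}{K} = - \frac{6}{K} + 1 = 1 - \frac{6}{K}$)
$23512 + O{\left(45 \right)} = 23512 + \frac{-6 + 45}{45} = 23512 + \frac{1}{45} \cdot 39 = 23512 + \frac{13}{15} = \frac{352693}{15}$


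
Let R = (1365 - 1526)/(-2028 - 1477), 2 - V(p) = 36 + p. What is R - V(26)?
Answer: 210461/3505 ≈ 60.046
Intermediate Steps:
V(p) = -34 - p (V(p) = 2 - (36 + p) = 2 + (-36 - p) = -34 - p)
R = 161/3505 (R = -161/(-3505) = -161*(-1/3505) = 161/3505 ≈ 0.045934)
R - V(26) = 161/3505 - (-34 - 1*26) = 161/3505 - (-34 - 26) = 161/3505 - 1*(-60) = 161/3505 + 60 = 210461/3505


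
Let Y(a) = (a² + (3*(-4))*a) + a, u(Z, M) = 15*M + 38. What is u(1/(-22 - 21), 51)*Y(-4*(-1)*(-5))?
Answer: 497860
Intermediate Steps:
u(Z, M) = 38 + 15*M
Y(a) = a² - 11*a (Y(a) = (a² - 12*a) + a = a² - 11*a)
u(1/(-22 - 21), 51)*Y(-4*(-1)*(-5)) = (38 + 15*51)*((-4*(-1)*(-5))*(-11 - 4*(-1)*(-5))) = (38 + 765)*((4*(-5))*(-11 + 4*(-5))) = 803*(-20*(-11 - 20)) = 803*(-20*(-31)) = 803*620 = 497860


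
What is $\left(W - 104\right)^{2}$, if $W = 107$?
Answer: $9$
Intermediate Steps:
$\left(W - 104\right)^{2} = \left(107 - 104\right)^{2} = 3^{2} = 9$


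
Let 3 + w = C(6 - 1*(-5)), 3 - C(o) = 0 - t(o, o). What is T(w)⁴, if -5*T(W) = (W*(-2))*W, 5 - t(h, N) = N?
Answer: 26873856/625 ≈ 42998.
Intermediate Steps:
t(h, N) = 5 - N
C(o) = 8 - o (C(o) = 3 - (0 - (5 - o)) = 3 - (0 + (-5 + o)) = 3 - (-5 + o) = 3 + (5 - o) = 8 - o)
w = -6 (w = -3 + (8 - (6 - 1*(-5))) = -3 + (8 - (6 + 5)) = -3 + (8 - 1*11) = -3 + (8 - 11) = -3 - 3 = -6)
T(W) = 2*W²/5 (T(W) = -W*(-2)*W/5 = -(-2*W)*W/5 = -(-2)*W²/5 = 2*W²/5)
T(w)⁴ = ((⅖)*(-6)²)⁴ = ((⅖)*36)⁴ = (72/5)⁴ = 26873856/625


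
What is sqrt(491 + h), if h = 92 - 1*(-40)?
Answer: sqrt(623) ≈ 24.960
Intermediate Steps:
h = 132 (h = 92 + 40 = 132)
sqrt(491 + h) = sqrt(491 + 132) = sqrt(623)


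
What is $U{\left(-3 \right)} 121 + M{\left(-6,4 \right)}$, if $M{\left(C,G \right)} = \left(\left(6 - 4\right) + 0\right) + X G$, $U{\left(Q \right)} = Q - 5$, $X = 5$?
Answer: $-946$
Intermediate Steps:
$U{\left(Q \right)} = -5 + Q$
$M{\left(C,G \right)} = 2 + 5 G$ ($M{\left(C,G \right)} = \left(\left(6 - 4\right) + 0\right) + 5 G = \left(2 + 0\right) + 5 G = 2 + 5 G$)
$U{\left(-3 \right)} 121 + M{\left(-6,4 \right)} = \left(-5 - 3\right) 121 + \left(2 + 5 \cdot 4\right) = \left(-8\right) 121 + \left(2 + 20\right) = -968 + 22 = -946$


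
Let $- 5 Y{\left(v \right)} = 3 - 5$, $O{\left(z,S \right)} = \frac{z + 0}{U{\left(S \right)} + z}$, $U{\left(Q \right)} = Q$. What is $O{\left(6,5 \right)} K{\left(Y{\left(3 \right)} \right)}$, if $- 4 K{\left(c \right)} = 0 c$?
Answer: $0$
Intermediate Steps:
$O{\left(z,S \right)} = \frac{z}{S + z}$ ($O{\left(z,S \right)} = \frac{z + 0}{S + z} = \frac{z}{S + z}$)
$Y{\left(v \right)} = \frac{2}{5}$ ($Y{\left(v \right)} = - \frac{3 - 5}{5} = \left(- \frac{1}{5}\right) \left(-2\right) = \frac{2}{5}$)
$K{\left(c \right)} = 0$ ($K{\left(c \right)} = - \frac{0 c}{4} = \left(- \frac{1}{4}\right) 0 = 0$)
$O{\left(6,5 \right)} K{\left(Y{\left(3 \right)} \right)} = \frac{6}{5 + 6} \cdot 0 = \frac{6}{11} \cdot 0 = 0$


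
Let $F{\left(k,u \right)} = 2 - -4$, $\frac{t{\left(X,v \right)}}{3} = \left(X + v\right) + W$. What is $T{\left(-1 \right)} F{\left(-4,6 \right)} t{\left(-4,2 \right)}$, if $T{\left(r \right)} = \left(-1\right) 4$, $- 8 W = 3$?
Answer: $171$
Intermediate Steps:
$W = - \frac{3}{8}$ ($W = \left(- \frac{1}{8}\right) 3 = - \frac{3}{8} \approx -0.375$)
$t{\left(X,v \right)} = - \frac{9}{8} + 3 X + 3 v$ ($t{\left(X,v \right)} = 3 \left(\left(X + v\right) - \frac{3}{8}\right) = 3 \left(- \frac{3}{8} + X + v\right) = - \frac{9}{8} + 3 X + 3 v$)
$F{\left(k,u \right)} = 6$ ($F{\left(k,u \right)} = 2 + 4 = 6$)
$T{\left(r \right)} = -4$
$T{\left(-1 \right)} F{\left(-4,6 \right)} t{\left(-4,2 \right)} = \left(-4\right) 6 \left(- \frac{9}{8} + 3 \left(-4\right) + 3 \cdot 2\right) = - 24 \left(- \frac{9}{8} - 12 + 6\right) = \left(-24\right) \left(- \frac{57}{8}\right) = 171$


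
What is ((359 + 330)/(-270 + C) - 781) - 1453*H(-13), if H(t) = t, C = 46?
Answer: 4055503/224 ≈ 18105.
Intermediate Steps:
((359 + 330)/(-270 + C) - 781) - 1453*H(-13) = ((359 + 330)/(-270 + 46) - 781) - 1453*(-13) = (689/(-224) - 781) + 18889 = (689*(-1/224) - 781) + 18889 = (-689/224 - 781) + 18889 = -175633/224 + 18889 = 4055503/224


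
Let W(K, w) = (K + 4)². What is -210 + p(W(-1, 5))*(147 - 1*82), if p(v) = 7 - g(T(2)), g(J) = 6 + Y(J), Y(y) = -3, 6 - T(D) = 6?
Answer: 50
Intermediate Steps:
T(D) = 0 (T(D) = 6 - 1*6 = 6 - 6 = 0)
W(K, w) = (4 + K)²
g(J) = 3 (g(J) = 6 - 3 = 3)
p(v) = 4 (p(v) = 7 - 1*3 = 7 - 3 = 4)
-210 + p(W(-1, 5))*(147 - 1*82) = -210 + 4*(147 - 1*82) = -210 + 4*(147 - 82) = -210 + 4*65 = -210 + 260 = 50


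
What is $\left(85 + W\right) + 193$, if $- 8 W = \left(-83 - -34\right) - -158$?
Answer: $\frac{2115}{8} \approx 264.38$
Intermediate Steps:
$W = - \frac{109}{8}$ ($W = - \frac{\left(-83 - -34\right) - -158}{8} = - \frac{\left(-83 + 34\right) + 158}{8} = - \frac{-49 + 158}{8} = \left(- \frac{1}{8}\right) 109 = - \frac{109}{8} \approx -13.625$)
$\left(85 + W\right) + 193 = \left(85 - \frac{109}{8}\right) + 193 = \frac{571}{8} + 193 = \frac{2115}{8}$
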